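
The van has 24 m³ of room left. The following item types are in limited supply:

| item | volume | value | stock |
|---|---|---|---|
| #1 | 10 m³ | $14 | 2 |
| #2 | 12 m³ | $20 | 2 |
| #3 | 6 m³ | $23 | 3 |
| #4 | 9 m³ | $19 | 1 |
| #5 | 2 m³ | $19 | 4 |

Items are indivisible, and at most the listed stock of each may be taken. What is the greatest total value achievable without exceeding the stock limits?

$126

Top feasible selections:
- 3×#3 + 3×#5: volume 24, value 126
- 2×#3 + 4×#5: volume 20, value 122
- 1×#3 + 1×#4 + 4×#5: volume 23, value 118
- 1×#1 + 1×#3 + 4×#5: volume 24, value 113
Best: $126.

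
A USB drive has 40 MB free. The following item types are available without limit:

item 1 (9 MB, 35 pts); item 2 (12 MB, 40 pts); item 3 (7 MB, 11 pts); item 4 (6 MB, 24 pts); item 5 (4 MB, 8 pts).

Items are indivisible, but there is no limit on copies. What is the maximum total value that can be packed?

Best value-per-unit is item 4 at 24/6; filling with it alone gives 6×24 = 144.
Optimal mix: 1×item 1 + 5×item 4 → size 39, value 155.

155 pts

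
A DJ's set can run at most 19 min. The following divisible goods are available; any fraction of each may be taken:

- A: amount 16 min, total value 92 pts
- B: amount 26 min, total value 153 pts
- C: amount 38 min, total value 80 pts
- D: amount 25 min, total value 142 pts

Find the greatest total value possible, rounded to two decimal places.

111.81

Take in order of value per unit:
- B (153/26 per unit): 19 of 26 → value 19×153/26 = 111.8077, running total 111.81
Total 111.81.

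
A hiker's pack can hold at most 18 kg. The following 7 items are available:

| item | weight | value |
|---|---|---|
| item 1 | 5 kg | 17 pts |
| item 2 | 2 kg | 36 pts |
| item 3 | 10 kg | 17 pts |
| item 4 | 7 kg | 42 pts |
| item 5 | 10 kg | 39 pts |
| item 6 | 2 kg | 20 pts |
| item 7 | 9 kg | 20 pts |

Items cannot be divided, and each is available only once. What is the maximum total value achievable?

Check high-value combinations within 18 kg:
- item 1+item 2+item 4+item 6: weight 5+2+7+2=16, value 17+36+42+20=115
- item 2+item 4+item 6: weight 2+7+2=11, value 36+42+20=98
- item 2+item 4+item 7: weight 2+7+9=18, value 36+42+20=98
- item 1+item 2+item 4: weight 5+2+7=14, value 17+36+42=95
Best: 115 pts.

115 pts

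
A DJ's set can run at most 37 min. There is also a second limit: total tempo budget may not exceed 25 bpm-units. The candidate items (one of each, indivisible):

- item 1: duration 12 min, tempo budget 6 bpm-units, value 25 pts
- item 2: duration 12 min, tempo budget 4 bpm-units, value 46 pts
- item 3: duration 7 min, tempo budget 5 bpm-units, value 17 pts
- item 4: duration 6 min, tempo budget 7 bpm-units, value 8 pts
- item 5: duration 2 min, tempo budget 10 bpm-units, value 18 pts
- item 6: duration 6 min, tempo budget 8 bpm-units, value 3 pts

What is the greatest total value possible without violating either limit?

106 pts

Feasible sets respecting both limits:
- item 1+item 2+item 3+item 5: duration 33, tempo budget 25, value 106
- item 1+item 2+item 3+item 4: duration 37, tempo budget 22, value 96
- item 1+item 2+item 3+item 6: duration 37, tempo budget 23, value 91
- item 1+item 2+item 5: duration 26, tempo budget 20, value 89
Best: 106 pts.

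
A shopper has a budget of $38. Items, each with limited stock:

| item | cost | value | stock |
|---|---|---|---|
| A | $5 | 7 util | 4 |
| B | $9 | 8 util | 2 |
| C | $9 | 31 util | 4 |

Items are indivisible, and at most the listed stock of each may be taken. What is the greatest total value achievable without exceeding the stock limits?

Best selections within cost 38 and stock limits:
- 4×C: cost 36, value 124
- 2×A + 3×C: cost 37, value 107
Best: 124 util.

124 util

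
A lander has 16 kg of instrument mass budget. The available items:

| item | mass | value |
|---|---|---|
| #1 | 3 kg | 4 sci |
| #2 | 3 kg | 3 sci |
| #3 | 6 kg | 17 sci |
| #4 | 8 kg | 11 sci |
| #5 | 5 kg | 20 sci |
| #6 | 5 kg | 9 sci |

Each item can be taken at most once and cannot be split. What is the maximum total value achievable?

46 sci

This is a 0/1 knapsack; check combinations near the capacity.
- #3+#5+#6: mass 6+5+5=16, value 17+20+9=46
- #1+#3+#5: mass 3+6+5=14, value 4+17+20=41
- #2+#3+#5: mass 3+6+5=14, value 3+17+20=40
- #3+#5: mass 6+5=11, value 17+20=37
- #1+#2+#5+#6: mass 3+3+5+5=16, value 4+3+20+9=36
Best: 46 sci.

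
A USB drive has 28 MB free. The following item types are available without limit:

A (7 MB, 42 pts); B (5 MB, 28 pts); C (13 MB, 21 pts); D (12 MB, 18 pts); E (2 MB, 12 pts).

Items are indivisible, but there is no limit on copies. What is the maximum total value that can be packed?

Best value-per-unit is A at 42/7, and filling with it alone uses size 4×7=28. No mix of the others beats 4×42 = 168.

168 pts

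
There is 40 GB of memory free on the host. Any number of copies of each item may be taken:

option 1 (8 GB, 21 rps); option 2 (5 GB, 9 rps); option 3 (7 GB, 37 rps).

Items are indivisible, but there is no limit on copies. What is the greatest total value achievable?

Best value-per-unit is option 3 at 37/7; filling with it alone gives 5×37 = 185.
Optimal mix: 1×option 2 + 5×option 3 → memory 40, value 194.

194 rps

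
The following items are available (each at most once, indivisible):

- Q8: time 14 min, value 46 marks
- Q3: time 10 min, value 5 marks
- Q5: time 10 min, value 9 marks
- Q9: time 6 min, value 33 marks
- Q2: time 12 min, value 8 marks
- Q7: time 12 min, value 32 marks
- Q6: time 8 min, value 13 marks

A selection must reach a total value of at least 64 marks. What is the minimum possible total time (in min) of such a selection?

Subsets with value ≥ 64, sorted by total time:
- Q9+Q7: time 18, value 65
- Q8+Q9: time 20, value 79
- Q8+Q7: time 26, value 78
Minimum time: 18 min.

18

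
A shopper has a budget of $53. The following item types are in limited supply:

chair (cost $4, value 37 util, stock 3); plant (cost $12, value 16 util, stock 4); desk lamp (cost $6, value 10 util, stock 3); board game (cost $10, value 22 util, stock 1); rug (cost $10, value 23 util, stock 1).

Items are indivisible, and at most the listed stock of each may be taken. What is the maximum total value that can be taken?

186 util

Top feasible selections:
- 3×chair + 3×desk lamp + 1×board game + 1×rug: cost 50, value 186
- 3×chair + 1×plant + 1×desk lamp + 1×board game + 1×rug: cost 50, value 182
- 3×chair + 1×plant + 3×desk lamp + 1×rug: cost 52, value 180
Best: 186 util.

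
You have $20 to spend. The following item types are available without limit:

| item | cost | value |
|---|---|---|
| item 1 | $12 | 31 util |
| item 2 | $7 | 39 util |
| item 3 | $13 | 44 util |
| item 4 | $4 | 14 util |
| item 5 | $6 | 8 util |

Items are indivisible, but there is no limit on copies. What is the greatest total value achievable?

Best value-per-unit is item 2 at 39/7; filling with it alone gives 2×39 = 78.
Optimal mix: 2×item 2 + 1×item 4 → cost 18, value 92.

92 util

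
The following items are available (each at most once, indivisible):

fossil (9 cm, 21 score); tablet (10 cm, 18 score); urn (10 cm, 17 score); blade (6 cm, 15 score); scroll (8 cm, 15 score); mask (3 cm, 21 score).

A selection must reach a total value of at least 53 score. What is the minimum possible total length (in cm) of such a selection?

18

Subsets with value ≥ 53, sorted by total length:
- fossil+blade+mask: length 18, value 57
- tablet+blade+mask: length 19, value 54
Minimum length: 18 cm.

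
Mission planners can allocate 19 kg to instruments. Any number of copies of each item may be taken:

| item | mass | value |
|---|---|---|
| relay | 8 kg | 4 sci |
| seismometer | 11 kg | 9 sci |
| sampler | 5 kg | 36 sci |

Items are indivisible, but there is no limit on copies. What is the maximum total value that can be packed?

Best value-per-unit is sampler at 36/5, and filling with it alone uses mass 3×5=15. No mix of the others beats 3×36 = 108.

108 sci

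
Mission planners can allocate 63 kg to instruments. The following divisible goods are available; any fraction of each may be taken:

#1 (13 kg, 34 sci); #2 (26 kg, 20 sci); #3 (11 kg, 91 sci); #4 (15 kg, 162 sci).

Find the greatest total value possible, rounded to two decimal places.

Take in order of value per unit:
- #4 (162/15 per unit): all 15 → value 162, running total 162.00
- #3 (91/11 per unit): all 11 → value 91, running total 253.00
- #1 (34/13 per unit): all 13 → value 34, running total 287.00
- #2 (20/26 per unit): 24 of 26 → value 24×20/26 = 18.4615, running total 305.46
Total 305.46.

305.46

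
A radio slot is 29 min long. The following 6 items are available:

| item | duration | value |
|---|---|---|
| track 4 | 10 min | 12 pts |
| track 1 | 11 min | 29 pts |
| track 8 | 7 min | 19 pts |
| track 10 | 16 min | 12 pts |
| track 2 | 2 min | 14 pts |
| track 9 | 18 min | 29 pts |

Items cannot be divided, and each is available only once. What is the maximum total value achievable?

62 pts

Check high-value combinations within 29 min:
- track 1+track 8+track 2: duration 11+7+2=20, value 29+19+14=62
- track 8+track 2+track 9: duration 7+2+18=27, value 19+14+29=62
- track 4+track 1+track 8: duration 10+11+7=28, value 12+29+19=60
- track 1+track 9: duration 11+18=29, value 29+29=58
Best: 62 pts.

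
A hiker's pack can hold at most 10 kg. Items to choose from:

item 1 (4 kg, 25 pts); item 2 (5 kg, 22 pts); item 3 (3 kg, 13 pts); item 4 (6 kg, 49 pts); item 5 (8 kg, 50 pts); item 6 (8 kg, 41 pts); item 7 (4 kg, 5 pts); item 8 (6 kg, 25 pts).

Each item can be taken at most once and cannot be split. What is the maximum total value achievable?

This is a 0/1 knapsack; check combinations near the capacity.
- item 1+item 4: weight 4+6=10, value 25+49=74
- item 3+item 4: weight 3+6=9, value 13+49=62
- item 4+item 7: weight 6+4=10, value 49+5=54
Best: 74 pts.

74 pts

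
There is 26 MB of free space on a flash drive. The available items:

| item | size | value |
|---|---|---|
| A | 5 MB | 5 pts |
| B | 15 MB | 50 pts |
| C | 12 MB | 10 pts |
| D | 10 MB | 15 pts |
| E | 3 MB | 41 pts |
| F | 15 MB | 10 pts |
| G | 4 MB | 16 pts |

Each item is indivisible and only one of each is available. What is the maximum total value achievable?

Check high-value combinations within 26 MB:
- B+E+G: size 15+3+4=22, value 50+41+16=107
- A+B+E: size 5+15+3=23, value 5+50+41=96
- B+E: size 15+3=18, value 50+41=91
Best: 107 pts.

107 pts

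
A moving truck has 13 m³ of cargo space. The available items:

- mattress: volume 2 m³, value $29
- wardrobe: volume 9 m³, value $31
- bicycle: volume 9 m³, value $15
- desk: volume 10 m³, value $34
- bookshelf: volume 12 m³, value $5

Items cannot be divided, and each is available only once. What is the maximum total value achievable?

Check high-value combinations within 13 m³:
- mattress+desk: volume 2+10=12, value 29+34=63
- mattress+wardrobe: volume 2+9=11, value 29+31=60
- mattress+bicycle: volume 2+9=11, value 29+15=44
Best: $63.

$63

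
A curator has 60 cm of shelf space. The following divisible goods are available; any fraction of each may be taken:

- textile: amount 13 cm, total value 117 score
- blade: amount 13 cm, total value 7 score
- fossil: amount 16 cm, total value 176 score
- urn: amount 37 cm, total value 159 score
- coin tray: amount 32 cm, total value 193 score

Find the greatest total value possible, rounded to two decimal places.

Take in order of value per unit:
- fossil (176/16 per unit): all 16 → value 176, running total 176.00
- textile (117/13 per unit): all 13 → value 117, running total 293.00
- coin tray (193/32 per unit): 31 of 32 → value 31×193/32 = 186.9688, running total 479.97
Total 479.97.

479.97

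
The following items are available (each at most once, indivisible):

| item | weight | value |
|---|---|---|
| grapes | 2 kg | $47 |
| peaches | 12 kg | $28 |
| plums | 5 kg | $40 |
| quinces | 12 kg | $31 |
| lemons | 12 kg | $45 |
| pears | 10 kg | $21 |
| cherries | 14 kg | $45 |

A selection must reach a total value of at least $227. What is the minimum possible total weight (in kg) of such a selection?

55

Subsets with value ≥ 227, sorted by total weight:
- grapes+plums+quinces+lemons+pears+cherries: weight 55, value 229
- grapes+peaches+plums+quinces+lemons+cherries: weight 57, value 236
- grapes+peaches+plums+quinces+lemons+pears+cherries: weight 67, value 257
Minimum weight: 55 kg.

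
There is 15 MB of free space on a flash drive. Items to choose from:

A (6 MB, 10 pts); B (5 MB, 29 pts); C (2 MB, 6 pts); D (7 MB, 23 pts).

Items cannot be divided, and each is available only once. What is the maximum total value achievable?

Check high-value combinations within 15 MB:
- B+C+D: size 5+2+7=14, value 29+6+23=58
- B+D: size 5+7=12, value 29+23=52
- A+B+C: size 6+5+2=13, value 10+29+6=45
- A+B: size 6+5=11, value 10+29=39
- A+C+D: size 6+2+7=15, value 10+6+23=39
Best: 58 pts.

58 pts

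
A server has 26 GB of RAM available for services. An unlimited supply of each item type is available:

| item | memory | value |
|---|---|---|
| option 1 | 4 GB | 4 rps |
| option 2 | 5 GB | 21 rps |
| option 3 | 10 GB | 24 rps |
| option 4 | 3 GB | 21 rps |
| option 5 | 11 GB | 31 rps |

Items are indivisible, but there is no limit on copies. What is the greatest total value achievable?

168 rps

Best value-per-unit is option 4 at 21/3; filling with it alone gives 8×21 = 168.
Optimal mix: 1×option 2 + 7×option 4 → memory 26, value 168.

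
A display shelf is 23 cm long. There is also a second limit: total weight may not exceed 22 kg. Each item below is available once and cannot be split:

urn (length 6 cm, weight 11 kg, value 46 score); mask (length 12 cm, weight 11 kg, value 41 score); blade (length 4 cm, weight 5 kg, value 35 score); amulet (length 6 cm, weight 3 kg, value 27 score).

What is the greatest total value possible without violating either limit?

Feasible sets respecting both limits:
- urn+blade+amulet: length 16, weight 19, value 108
- mask+blade+amulet: length 22, weight 19, value 103
- urn+mask: length 18, weight 22, value 87
Best: 108 score.

108 score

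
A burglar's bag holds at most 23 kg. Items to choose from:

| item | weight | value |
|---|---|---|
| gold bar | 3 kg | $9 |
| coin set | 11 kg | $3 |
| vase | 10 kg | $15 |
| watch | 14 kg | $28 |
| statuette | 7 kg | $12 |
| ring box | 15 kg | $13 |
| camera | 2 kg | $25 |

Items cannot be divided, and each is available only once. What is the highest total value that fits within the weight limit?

$65

Check high-value combinations within 23 kg:
- watch+statuette+camera: weight 14+7+2=23, value 28+12+25=65
- gold bar+watch+camera: weight 3+14+2=19, value 9+28+25=62
- gold bar+vase+statuette+camera: weight 3+10+7+2=22, value 9+15+12+25=61
Best: $65.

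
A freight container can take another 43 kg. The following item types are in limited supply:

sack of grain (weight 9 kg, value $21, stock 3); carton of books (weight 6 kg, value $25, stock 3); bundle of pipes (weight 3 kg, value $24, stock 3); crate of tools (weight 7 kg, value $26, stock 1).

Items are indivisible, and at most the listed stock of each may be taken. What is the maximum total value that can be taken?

Best selections within weight 43 and stock limits:
- 1×sack of grain + 3×carton of books + 3×bundle of pipes + 1×crate of tools: weight 43, value 194
- 3×carton of books + 3×bundle of pipes + 1×crate of tools: weight 34, value 173
Best: $194.

$194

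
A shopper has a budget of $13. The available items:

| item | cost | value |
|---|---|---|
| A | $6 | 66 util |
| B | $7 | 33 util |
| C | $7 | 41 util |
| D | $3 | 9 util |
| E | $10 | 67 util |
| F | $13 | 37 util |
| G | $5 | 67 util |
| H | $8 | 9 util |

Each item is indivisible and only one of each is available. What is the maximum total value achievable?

133 util

Check high-value combinations within $13:
- A+G: cost 6+5=11, value 66+67=133
- C+G: cost 7+5=12, value 41+67=108
- A+C: cost 6+7=13, value 66+41=107
Best: 133 util.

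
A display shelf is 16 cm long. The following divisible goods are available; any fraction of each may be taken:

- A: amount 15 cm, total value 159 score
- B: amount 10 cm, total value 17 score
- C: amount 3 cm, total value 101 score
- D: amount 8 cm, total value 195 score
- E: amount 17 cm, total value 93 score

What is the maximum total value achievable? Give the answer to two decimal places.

349.00

Take in order of value per unit:
- C (101/3 per unit): all 3 → value 101, running total 101.00
- D (195/8 per unit): all 8 → value 195, running total 296.00
- A (159/15 per unit): 5 of 15 → value 5×159/15 = 53.0000, running total 349.00
Total 349.00.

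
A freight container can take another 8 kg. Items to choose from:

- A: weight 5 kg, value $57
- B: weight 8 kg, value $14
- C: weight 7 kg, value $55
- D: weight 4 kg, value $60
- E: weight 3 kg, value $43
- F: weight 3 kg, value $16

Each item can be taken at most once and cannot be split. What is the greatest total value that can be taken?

Check high-value combinations within 8 kg:
- D+E: weight 4+3=7, value 60+43=103
- A+E: weight 5+3=8, value 57+43=100
- D+F: weight 4+3=7, value 60+16=76
- A+F: weight 5+3=8, value 57+16=73
Best: $103.

$103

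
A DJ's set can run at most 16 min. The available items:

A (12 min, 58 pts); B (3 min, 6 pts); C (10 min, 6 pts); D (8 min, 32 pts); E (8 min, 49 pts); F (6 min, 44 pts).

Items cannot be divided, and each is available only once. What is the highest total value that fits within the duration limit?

Check high-value combinations within 16 min:
- E+F: duration 8+6=14, value 49+44=93
- D+E: duration 8+8=16, value 32+49=81
- D+F: duration 8+6=14, value 32+44=76
Best: 93 pts.

93 pts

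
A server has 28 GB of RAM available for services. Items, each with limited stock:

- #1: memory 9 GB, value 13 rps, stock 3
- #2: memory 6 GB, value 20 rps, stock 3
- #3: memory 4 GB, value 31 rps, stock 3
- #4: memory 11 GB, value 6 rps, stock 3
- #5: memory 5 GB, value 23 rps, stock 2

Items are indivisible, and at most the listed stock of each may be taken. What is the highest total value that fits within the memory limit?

Best selections within memory 28 and stock limits:
- 1×#2 + 3×#3 + 2×#5: memory 28, value 159
- 3×#3 + 2×#5: memory 22, value 139
- 1×#2 + 3×#3 + 1×#5: memory 23, value 136
Best: 159 rps.

159 rps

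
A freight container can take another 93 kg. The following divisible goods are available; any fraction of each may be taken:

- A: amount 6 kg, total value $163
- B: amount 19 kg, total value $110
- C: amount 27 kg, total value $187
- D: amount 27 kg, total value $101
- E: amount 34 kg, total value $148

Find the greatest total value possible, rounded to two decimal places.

Take in order of value per unit:
- A (163/6 per unit): all 6 → value 163, running total 163.00
- C (187/27 per unit): all 27 → value 187, running total 350.00
- B (110/19 per unit): all 19 → value 110, running total 460.00
- E (148/34 per unit): all 34 → value 148, running total 608.00
- D (101/27 per unit): 7 of 27 → value 7×101/27 = 26.1852, running total 634.19
Total 634.19.

634.19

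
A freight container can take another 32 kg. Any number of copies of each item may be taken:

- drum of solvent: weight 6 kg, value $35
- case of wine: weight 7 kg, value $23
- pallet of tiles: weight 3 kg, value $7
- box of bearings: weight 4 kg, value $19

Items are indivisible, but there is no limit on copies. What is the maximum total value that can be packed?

$178

Best value-per-unit is drum of solvent at 35/6; filling with it alone gives 5×35 = 175.
Optimal mix: 4×drum of solvent + 2×box of bearings → weight 32, value 178.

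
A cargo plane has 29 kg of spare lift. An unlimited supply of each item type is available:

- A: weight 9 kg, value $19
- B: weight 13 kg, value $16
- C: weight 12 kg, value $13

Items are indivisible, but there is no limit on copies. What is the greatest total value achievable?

$57

Best value-per-unit is A at 19/9, and filling with it alone uses weight 3×9=27. No mix of the others beats 3×19 = 57.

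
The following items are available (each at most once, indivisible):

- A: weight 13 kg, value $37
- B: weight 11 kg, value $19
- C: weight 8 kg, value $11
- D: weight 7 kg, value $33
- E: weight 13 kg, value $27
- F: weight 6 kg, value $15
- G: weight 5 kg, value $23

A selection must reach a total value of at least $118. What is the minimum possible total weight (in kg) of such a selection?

Subsets with value ≥ 118, sorted by total weight:
- A+D+E+G: weight 38, value 120
- A+C+D+F+G: weight 39, value 119
- A+B+D+F+G: weight 42, value 127
Minimum weight: 38 kg.

38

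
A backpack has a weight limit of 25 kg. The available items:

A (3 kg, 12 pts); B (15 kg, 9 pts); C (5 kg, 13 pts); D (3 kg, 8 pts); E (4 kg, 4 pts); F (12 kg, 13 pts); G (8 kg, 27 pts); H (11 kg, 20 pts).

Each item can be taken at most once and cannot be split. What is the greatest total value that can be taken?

67 pts

Check high-value combinations within 25 kg:
- A+D+G+H: weight 3+3+8+11=25, value 12+8+27+20=67
- A+C+D+E+G: weight 3+5+3+4+8=23, value 12+13+8+4+27=64
- A+C+D+G: weight 3+5+3+8=19, value 12+13+8+27=60
Best: 67 pts.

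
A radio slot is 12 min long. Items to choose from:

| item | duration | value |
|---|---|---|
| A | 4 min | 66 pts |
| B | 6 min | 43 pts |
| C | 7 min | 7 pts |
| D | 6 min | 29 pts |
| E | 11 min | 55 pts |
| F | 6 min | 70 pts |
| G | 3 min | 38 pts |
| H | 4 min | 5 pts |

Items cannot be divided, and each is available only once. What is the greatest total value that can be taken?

136 pts

Check high-value combinations within 12 min:
- A+F: duration 4+6=10, value 66+70=136
- B+F: duration 6+6=12, value 43+70=113
- A+B: duration 4+6=10, value 66+43=109
Best: 136 pts.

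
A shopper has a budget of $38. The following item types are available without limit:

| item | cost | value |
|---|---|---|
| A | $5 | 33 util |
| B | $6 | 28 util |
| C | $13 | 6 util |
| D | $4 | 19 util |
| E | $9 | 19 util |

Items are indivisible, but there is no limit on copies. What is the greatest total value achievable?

Best value-per-unit is A at 33/5; filling with it alone gives 7×33 = 231.
Optimal mix: 6×A + 2×D → cost 38, value 236.

236 util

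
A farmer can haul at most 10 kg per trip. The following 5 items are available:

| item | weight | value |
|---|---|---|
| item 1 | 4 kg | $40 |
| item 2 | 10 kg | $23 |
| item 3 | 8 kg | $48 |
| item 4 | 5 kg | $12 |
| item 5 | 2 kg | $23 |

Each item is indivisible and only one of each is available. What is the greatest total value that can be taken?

$71

Check high-value combinations within 10 kg:
- item 3+item 5: weight 8+2=10, value 48+23=71
- item 1+item 5: weight 4+2=6, value 40+23=63
- item 1+item 4: weight 4+5=9, value 40+12=52
- item 3: weight 8, value 48
Best: $71.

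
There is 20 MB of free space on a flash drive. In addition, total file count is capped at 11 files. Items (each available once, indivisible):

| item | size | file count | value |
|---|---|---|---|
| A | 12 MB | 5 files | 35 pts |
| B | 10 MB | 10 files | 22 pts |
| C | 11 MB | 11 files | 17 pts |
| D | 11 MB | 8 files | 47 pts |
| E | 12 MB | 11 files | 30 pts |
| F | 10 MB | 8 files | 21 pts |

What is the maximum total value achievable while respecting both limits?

47 pts

Feasible sets respecting both limits:
- D: size 11, file count 8, value 47
- A: size 12, file count 5, value 35
- E: size 12, file count 11, value 30
- B: size 10, file count 10, value 22
Best: 47 pts.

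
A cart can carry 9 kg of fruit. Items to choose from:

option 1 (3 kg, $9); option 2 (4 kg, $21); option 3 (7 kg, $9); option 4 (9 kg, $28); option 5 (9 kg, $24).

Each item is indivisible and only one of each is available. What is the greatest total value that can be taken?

Check high-value combinations within 9 kg:
- option 1+option 2: weight 3+4=7, value 9+21=30
- option 4: weight 9, value 28
- option 5: weight 9, value 24
- option 2: weight 4, value 21
Best: $30.

$30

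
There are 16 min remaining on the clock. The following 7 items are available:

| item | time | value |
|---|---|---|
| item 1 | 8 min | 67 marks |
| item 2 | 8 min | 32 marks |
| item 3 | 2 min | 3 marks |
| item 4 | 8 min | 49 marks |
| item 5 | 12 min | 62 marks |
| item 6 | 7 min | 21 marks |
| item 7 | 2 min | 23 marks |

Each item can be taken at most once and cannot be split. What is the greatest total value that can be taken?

116 marks

Check high-value combinations within 16 min:
- item 1+item 4: time 8+8=16, value 67+49=116
- item 1+item 2: time 8+8=16, value 67+32=99
- item 1+item 3+item 7: time 8+2+2=12, value 67+3+23=93
Best: 116 marks.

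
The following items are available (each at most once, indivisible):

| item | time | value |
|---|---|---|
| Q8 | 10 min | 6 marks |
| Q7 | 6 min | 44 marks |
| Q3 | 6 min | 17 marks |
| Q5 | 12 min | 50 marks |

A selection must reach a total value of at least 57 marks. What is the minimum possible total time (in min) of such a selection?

12

Subsets with value ≥ 57, sorted by total time:
- Q7+Q3: time 12, value 61
- Q7+Q5: time 18, value 94
Minimum time: 12 min.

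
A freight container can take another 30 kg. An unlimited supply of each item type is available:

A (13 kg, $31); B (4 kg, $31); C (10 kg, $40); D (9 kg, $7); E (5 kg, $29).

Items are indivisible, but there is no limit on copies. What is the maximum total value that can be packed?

Best value-per-unit is B at 31/4, and filling with it alone uses weight 7×4=28. No mix of the others beats 7×31 = 217.

$217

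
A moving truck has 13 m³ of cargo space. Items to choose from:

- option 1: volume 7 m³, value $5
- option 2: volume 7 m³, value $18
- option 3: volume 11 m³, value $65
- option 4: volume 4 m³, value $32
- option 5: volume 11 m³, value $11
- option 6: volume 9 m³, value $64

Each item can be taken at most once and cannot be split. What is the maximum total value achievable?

$96

This is a 0/1 knapsack; check combinations near the capacity.
- option 4+option 6: volume 4+9=13, value 32+64=96
- option 3: volume 11, value 65
- option 6: volume 9, value 64
- option 2+option 4: volume 7+4=11, value 18+32=50
- option 1+option 4: volume 7+4=11, value 5+32=37
Best: $96.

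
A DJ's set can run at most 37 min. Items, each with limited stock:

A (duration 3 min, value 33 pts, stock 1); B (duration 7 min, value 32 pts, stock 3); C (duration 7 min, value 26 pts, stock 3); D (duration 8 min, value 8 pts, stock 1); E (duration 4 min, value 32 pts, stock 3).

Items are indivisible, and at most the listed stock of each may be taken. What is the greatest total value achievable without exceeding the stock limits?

Best selections within duration 37 and stock limits:
- 1×A + 3×B + 3×E: duration 36, value 225
- 1×A + 2×B + 1×C + 3×E: duration 36, value 219
- 1×A + 1×B + 2×C + 3×E: duration 36, value 213
Best: 225 pts.

225 pts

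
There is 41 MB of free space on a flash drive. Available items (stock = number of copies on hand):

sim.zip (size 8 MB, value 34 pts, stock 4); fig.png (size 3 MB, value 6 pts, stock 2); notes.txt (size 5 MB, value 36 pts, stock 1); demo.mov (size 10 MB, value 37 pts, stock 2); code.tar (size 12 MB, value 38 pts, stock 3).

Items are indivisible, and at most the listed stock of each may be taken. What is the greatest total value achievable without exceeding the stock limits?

Top feasible selections:
- 4×sim.zip + 1×fig.png + 1×notes.txt: size 40, value 178
- 2×sim.zip + 1×notes.txt + 2×demo.mov: size 41, value 178
Best: 178 pts.

178 pts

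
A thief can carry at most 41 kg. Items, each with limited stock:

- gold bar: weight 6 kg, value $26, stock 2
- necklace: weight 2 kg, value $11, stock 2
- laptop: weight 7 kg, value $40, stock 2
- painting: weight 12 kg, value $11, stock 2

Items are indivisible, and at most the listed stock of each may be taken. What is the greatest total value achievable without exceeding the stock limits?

$154

Best selections within weight 41 and stock limits:
- 2×gold bar + 2×necklace + 2×laptop: weight 30, value 154
- 2×gold bar + 1×necklace + 2×laptop + 1×painting: weight 40, value 154
- 2×gold bar + 1×necklace + 2×laptop: weight 28, value 143
- 2×gold bar + 2×laptop + 1×painting: weight 38, value 143
Best: $154.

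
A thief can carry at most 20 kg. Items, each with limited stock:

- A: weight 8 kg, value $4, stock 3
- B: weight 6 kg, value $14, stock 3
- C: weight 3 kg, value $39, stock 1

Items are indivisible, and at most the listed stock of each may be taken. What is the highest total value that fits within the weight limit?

Best selections within weight 20 and stock limits:
- 2×B + 1×C: weight 15, value 67
- 1×A + 1×B + 1×C: weight 17, value 57
- 1×B + 1×C: weight 9, value 53
- 2×A + 1×C: weight 19, value 47
Best: $67.

$67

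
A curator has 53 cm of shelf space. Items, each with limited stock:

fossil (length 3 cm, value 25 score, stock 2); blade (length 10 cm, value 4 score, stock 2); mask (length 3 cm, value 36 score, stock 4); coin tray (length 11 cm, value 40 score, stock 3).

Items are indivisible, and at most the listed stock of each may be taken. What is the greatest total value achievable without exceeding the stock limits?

314 score

Top feasible selections:
- 2×fossil + 4×mask + 3×coin tray: length 51, value 314
- 1×fossil + 4×mask + 3×coin tray: length 48, value 289
- 2×fossil + 3×mask + 3×coin tray: length 48, value 278
- 2×fossil + 1×blade + 4×mask + 2×coin tray: length 50, value 278
Best: 314 score.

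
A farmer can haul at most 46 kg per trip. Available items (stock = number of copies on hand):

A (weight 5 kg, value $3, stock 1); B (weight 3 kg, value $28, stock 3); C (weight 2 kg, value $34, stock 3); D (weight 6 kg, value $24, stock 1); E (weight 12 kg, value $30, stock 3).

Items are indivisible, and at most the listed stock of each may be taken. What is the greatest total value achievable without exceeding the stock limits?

$270

Top feasible selections:
- 3×B + 3×C + 1×D + 2×E: weight 45, value 270
- 1×A + 3×B + 3×C + 2×E: weight 44, value 249
Best: $270.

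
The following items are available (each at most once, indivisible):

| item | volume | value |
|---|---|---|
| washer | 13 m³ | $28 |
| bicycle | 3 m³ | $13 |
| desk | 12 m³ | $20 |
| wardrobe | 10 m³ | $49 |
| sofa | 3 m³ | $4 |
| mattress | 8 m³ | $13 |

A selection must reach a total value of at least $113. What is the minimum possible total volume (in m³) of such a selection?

Subsets with value ≥ 113, sorted by total volume:
- washer+bicycle+desk+wardrobe+sofa: volume 41, value 114
- washer+bicycle+desk+wardrobe+mattress: volume 46, value 123
- washer+desk+wardrobe+sofa+mattress: volume 46, value 114
- washer+bicycle+desk+wardrobe+sofa+mattress: volume 49, value 127
Minimum volume: 41 m³.

41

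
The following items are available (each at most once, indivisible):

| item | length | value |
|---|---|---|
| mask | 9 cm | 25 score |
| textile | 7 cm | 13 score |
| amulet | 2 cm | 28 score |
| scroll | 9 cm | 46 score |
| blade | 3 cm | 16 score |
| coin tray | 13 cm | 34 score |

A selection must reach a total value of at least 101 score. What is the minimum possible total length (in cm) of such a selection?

21

Subsets with value ≥ 101, sorted by total length:
- textile+amulet+scroll+blade: length 21, value 103
- mask+amulet+scroll+blade: length 23, value 115
Minimum length: 21 cm.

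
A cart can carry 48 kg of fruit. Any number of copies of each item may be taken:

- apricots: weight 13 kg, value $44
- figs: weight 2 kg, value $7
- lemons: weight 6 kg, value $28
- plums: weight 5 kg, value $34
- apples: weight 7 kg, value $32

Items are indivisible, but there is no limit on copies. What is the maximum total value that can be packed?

$313

Best value-per-unit is plums at 34/5; filling with it alone gives 9×34 = 306.
Optimal mix: 1×figs + 9×plums → weight 47, value 313.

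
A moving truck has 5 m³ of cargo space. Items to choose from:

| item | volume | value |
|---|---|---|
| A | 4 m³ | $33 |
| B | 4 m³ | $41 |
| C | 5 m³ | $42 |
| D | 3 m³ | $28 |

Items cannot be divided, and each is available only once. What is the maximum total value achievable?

This is a 0/1 knapsack; check combinations near the capacity.
- C: volume 5, value 42
- B: volume 4, value 41
- A: volume 4, value 33
- D: volume 3, value 28
Best: $42.

$42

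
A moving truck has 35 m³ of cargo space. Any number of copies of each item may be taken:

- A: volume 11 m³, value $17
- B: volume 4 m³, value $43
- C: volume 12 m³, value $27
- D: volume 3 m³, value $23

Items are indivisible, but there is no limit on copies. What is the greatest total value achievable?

Best value-per-unit is B at 43/4; filling with it alone gives 8×43 = 344.
Optimal mix: 8×B + 1×D → volume 35, value 367.

$367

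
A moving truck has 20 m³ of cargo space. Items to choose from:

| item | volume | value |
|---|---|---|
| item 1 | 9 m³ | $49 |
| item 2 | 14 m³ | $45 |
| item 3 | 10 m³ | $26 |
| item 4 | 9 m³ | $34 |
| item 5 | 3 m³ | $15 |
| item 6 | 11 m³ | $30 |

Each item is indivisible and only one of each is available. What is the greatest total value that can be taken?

Check high-value combinations within 20 m³:
- item 1+item 4: volume 9+9=18, value 49+34=83
- item 1+item 6: volume 9+11=20, value 49+30=79
- item 1+item 3: volume 9+10=19, value 49+26=75
- item 1+item 5: volume 9+3=12, value 49+15=64
Best: $83.

$83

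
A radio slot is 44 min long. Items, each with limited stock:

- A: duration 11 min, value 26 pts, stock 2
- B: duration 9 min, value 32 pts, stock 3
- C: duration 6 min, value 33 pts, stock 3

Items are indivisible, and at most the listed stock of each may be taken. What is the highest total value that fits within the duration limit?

163 pts

Top feasible selections:
- 2×B + 3×C: duration 36, value 163
- 3×B + 2×C: duration 39, value 162
Best: 163 pts.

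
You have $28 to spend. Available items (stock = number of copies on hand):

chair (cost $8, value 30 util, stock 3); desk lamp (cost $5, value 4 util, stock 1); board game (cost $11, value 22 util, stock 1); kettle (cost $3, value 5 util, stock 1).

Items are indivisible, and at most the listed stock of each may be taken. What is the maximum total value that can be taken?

95 util

Top feasible selections:
- 3×chair + 1×kettle: cost 27, value 95
- 3×chair: cost 24, value 90
- 2×chair + 1×board game: cost 27, value 82
- 2×chair + 1×desk lamp + 1×kettle: cost 24, value 69
Best: 95 util.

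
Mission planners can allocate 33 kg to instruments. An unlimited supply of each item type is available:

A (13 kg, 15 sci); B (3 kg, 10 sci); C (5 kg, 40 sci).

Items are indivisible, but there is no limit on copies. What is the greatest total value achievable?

250 sci

Best value-per-unit is C at 40/5; filling with it alone gives 6×40 = 240.
Optimal mix: 1×B + 6×C → mass 33, value 250.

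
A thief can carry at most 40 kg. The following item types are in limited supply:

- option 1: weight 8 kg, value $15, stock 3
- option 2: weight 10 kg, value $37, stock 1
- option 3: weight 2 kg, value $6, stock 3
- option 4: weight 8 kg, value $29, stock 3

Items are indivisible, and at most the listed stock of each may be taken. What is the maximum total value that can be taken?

$142

Top feasible selections:
- 1×option 2 + 3×option 3 + 3×option 4: weight 40, value 142
- 1×option 2 + 2×option 3 + 3×option 4: weight 38, value 136
- 1×option 2 + 1×option 3 + 3×option 4: weight 36, value 130
- 1×option 1 + 1×option 2 + 3×option 3 + 2×option 4: weight 40, value 128
Best: $142.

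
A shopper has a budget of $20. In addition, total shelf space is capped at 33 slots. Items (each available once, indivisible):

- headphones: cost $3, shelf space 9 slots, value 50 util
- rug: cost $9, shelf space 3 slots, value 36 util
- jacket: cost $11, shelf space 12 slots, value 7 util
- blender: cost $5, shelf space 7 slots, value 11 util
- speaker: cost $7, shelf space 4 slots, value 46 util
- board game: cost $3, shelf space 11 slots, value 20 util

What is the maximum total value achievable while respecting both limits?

132 util

Feasible sets respecting both limits:
- headphones+rug+speaker: cost 19, shelf space 16, value 132
- headphones+blender+speaker+board game: cost 18, shelf space 31, value 127
- headphones+rug+blender+board game: cost 20, shelf space 30, value 117
Best: 132 util.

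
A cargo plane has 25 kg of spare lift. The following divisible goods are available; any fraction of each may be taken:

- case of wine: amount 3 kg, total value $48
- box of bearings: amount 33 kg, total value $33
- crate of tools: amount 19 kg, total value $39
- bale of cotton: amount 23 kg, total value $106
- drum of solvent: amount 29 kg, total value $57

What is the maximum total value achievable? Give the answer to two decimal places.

149.39

Take in order of value per unit:
- case of wine (48/3 per unit): all 3 → value 48, running total 48.00
- bale of cotton (106/23 per unit): 22 of 23 → value 22×106/23 = 101.3913, running total 149.39
Total 149.39.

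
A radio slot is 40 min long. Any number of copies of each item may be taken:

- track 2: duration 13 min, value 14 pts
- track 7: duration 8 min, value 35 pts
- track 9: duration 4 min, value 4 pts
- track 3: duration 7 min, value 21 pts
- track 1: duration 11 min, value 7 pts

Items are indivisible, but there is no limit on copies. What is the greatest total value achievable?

Best value-per-unit is track 7 at 35/8, and filling with it alone uses duration 5×8=40. No mix of the others beats 5×35 = 175.

175 pts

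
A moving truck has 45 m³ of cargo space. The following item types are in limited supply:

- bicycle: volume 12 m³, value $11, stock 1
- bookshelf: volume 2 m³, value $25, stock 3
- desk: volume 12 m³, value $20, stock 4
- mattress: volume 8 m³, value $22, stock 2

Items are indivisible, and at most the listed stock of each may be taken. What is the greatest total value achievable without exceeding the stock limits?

Top feasible selections:
- 3×bookshelf + 1×desk + 2×mattress: volume 34, value 139
- 3×bookshelf + 2×desk + 1×mattress: volume 38, value 137
- 3×bookshelf + 3×desk: volume 42, value 135
Best: $139.

$139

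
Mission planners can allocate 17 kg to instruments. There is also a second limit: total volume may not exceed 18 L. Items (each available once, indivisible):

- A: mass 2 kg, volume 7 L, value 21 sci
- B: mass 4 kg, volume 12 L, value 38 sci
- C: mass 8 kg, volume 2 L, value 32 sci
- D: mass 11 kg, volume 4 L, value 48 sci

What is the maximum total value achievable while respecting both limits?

86 sci

Feasible sets respecting both limits:
- B+D: mass 15, volume 16, value 86
- B+C: mass 12, volume 14, value 70
- A+D: mass 13, volume 11, value 69
- A+C: mass 10, volume 9, value 53
Best: 86 sci.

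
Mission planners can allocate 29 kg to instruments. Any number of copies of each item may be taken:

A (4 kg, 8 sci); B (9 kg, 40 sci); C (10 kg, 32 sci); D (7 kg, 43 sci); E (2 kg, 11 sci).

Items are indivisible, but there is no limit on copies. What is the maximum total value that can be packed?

173 sci

Best value-per-unit is D at 43/7; filling with it alone gives 4×43 = 172.
Optimal mix: 3×D + 4×E → mass 29, value 173.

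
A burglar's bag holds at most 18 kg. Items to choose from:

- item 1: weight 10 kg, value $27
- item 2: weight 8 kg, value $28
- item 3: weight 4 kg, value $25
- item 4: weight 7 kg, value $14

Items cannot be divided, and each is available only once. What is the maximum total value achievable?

$55

Check high-value combinations within 18 kg:
- item 1+item 2: weight 10+8=18, value 27+28=55
- item 2+item 3: weight 8+4=12, value 28+25=53
- item 1+item 3: weight 10+4=14, value 27+25=52
Best: $55.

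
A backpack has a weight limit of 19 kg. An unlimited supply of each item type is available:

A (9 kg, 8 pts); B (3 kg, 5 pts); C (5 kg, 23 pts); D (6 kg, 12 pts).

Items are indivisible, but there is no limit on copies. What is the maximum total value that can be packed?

74 pts

Best value-per-unit is C at 23/5; filling with it alone gives 3×23 = 69.
Optimal mix: 1×B + 3×C → weight 18, value 74.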